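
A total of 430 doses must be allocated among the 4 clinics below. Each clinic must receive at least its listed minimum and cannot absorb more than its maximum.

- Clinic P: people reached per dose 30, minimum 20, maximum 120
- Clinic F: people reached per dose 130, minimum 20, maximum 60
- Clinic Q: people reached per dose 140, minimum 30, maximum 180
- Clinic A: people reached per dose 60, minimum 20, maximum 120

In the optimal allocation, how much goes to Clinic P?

70

Meeting every minimum uses 20+20+30+20 = 90 doses, leaving 340.
Highest people reached per dose first: Clinic Q 140 > Clinic F 130 > Clinic A 60 > Clinic P 30.
Clinic Q takes 150 more to reach its cap of 180 → 190 left.
Clinic F: +40 to 60 (cap) → 150 left.
Give Clinic A 100 more to hit its cap of 120 → 50 left.
Clinic P: +50 (room for 100) → 70. Pool exhausted.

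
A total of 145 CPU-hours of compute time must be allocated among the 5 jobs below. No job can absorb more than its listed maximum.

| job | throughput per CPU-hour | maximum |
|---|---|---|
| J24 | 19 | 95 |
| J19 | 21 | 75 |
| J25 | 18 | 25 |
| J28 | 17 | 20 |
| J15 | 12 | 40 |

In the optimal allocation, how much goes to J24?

Rank by throughput per CPU-hour: J19 21 > J24 19 > J25 18 > J28 17 > J15 12.
J19 takes 75 to reach its cap of 75 ; 70 left.
J24 has room for 95 but only 70 remain, so it gets 70.

70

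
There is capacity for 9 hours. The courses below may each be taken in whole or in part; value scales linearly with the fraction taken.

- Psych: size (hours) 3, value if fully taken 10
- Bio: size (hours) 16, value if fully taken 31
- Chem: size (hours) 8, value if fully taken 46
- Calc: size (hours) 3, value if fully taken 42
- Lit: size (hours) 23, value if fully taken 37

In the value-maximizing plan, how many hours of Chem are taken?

6

Rank by value-to-size ratio: Calc 42/3≈14, Chem 46/8≈5.75, Psych 10/3≈3.33, Bio 31/16≈1.94, Lit 37/23≈1.61.
Calc: take in full, 3 hours for value 42 → 6 left.
Fill the last 6 hours with part of Chem: 6/8 of it earns 34.5.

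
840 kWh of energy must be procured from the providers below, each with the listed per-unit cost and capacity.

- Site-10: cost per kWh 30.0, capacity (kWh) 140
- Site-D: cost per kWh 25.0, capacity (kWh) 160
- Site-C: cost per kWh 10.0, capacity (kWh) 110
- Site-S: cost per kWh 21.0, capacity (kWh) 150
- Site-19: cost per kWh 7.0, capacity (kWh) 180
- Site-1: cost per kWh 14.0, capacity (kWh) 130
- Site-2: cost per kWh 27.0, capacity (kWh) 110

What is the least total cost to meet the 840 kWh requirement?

Use providers in increasing cost order.
Site-19 at 7.0: take all 180 kWh — 660 still needed.
Take 110 from Site-C at 10.0 — need 550 more.
Take 130 from Site-1 at 14.0 — need 420 more.
Take 150 from Site-S at 21.0 — need 270 more.
Site-D (25.0): use full 160 — 110 kWh to go.
Site-2 (27.0): use full 110 — 0 kWh to go.
Site-10: unused.
Cost = 180×7.0 + 110×10.0 + 130×14.0 + 150×21.0 + 160×25.0 + 110×27.0 = 14300.

14300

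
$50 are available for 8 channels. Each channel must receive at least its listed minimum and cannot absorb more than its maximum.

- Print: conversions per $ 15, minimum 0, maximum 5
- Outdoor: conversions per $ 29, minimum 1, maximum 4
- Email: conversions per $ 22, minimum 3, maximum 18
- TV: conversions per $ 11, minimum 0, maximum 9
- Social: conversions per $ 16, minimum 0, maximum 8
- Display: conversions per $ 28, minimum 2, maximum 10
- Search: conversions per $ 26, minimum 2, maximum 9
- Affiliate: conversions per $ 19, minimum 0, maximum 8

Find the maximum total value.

1194

Meeting every minimum uses 0+1+3+0+0+2+2+0 = 8 $, leaving 42.
Highest conversions per $ first: Outdoor 29 > Display 28 > Search 26 > Email 22 > Affiliate 19 > Social 16 > Print 15 > TV 11.
Outdoor takes 3 more to reach its cap of 4 ; 39 left.
Display takes 8 more to reach its cap of 10 ; 31 left.
Search: +7 to 9 (cap) ; 24 left.
Email takes 15 more to reach its cap of 18 ; 9 left.
Affiliate: +8 to 8 (cap) ; 1 left.
Social: +1 (room for 8) → 1. Pool exhausted.
Total = 29×4 + 22×18 + 16×1 + 28×10 + 26×9 + 19×8 = 1194.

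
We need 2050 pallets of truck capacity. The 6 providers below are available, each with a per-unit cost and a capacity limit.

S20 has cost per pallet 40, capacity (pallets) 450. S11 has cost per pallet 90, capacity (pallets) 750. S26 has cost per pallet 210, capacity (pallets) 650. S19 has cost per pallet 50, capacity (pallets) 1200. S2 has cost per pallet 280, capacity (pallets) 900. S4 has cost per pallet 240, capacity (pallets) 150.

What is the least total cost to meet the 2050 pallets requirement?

114000

Cheapest first:
S20 at 40: take all 450 pallets → 1600 still needed.
S19 at 50: take all 1200 pallets → 400 still needed.
Take 400 from S11 at 90 to finish.
S26, S4, S2: unused.
Cost = 450×40 + 1200×50 + 400×90 = 114000.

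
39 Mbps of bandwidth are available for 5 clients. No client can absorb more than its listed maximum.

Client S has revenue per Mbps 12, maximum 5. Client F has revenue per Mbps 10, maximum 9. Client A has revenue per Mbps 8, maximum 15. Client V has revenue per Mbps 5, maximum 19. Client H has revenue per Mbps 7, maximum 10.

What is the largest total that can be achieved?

Highest revenue per Mbps first: Client S 12 > Client F 10 > Client A 8 > Client H 7 > Client V 5.
Give Client S 5 to hit its cap of 5 — 34 left.
Client F: +9 to 9 (cap) — 25 left.
Give Client A 15 to hit its cap of 15 — 10 left.
Give Client H 10 to hit its cap of 10 — 0 left.
Total = 12×5 + 10×9 + 8×15 + 7×10 = 340.

340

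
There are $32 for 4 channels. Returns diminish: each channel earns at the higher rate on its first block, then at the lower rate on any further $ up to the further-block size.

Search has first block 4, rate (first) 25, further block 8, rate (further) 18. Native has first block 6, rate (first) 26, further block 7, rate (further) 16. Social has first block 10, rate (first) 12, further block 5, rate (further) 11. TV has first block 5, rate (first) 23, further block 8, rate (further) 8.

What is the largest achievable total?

651

Rank every tier by rate: Native/tier1 26 > Search/tier1 25 > TV/tier1 23 > Search/tier2 18 > Native/tier2 16 > Social/tier1 12 > Social/tier2 11 > TV/tier2 8.
Fill Native tier1 block (6 at 26) — 26 left.
Search/tier1 (25): +4 — 22 left.
Fill TV tier1 block (5 at 23) — 17 left.
Search tier2 at 18: fill all 8 — 9 left.
Native tier2 at 16: fill all 7 — 2 left.
Social/tier1: +2 of 10 at 12; pool empty.
Total = 26×6 + 25×4 + 23×5 + 18×8 + 16×7 + 12×2 = 651.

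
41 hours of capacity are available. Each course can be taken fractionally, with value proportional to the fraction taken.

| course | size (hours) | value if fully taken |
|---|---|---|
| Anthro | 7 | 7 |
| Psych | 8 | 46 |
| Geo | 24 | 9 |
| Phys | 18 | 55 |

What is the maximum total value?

Rank by value-to-size ratio: Psych 46/8≈5.75, Phys 55/18≈3.06, Anthro 7/7≈1, Geo 9/24≈0.375.
All 8 hours of Psych fit (value 46) → 33 remain.
All 18 hours of Phys fit (value 55) → 15 remain.
All 7 hours of Anthro fit (value 7) → 8 remain.
8 hours left: a 8/24 share of Geo gives 9×8/24 = 3.
Total value = 111.

111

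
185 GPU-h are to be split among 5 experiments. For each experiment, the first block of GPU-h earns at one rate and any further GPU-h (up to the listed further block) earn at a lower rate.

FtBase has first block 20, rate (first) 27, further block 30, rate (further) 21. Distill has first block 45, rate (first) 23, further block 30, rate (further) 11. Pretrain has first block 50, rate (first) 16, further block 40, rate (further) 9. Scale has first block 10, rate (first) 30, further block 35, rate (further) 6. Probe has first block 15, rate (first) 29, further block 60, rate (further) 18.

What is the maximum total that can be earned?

4100

Rank every tier by rate: Scale/T1 30 > Probe/T1 29 > FtBase/T1 27 > Distill/T1 23 > FtBase/T2 21 > Probe/T2 18 > Pretrain/T1 16 > Distill/T2 11 > Pretrain/T2 9 > Scale/T2 6.
Fill Scale T1 block (10 at 30) ; 175 left.
Fill Probe T1 block (15 at 29) ; 160 left.
FtBase T1 at 27: fill all 20 ; 140 left.
Fill Distill T1 block (45 at 23) ; 95 left.
FtBase T2 at 21: fill all 30 ; 65 left.
Probe T2 at 18: fill all 60 ; 5 left.
Pretrain T1 at 16: only 5 left, fill 5.
Total = 30×10 + 29×15 + 27×20 + 23×45 + 21×30 + 18×60 + 16×5 = 4100.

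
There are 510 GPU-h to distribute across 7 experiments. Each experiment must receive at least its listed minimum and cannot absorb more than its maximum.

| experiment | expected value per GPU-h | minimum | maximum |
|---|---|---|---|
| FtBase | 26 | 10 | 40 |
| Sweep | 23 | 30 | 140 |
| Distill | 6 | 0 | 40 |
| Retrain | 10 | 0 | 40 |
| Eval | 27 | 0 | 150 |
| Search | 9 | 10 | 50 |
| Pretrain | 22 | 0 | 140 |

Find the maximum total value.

11780

Meeting every minimum uses 10+30+0+0+0+10+0 = 50 GPU-h, leaving 460.
Rank by expected value per GPU-h: Eval 27 > FtBase 26 > Sweep 23 > Pretrain 22 > Retrain 10 > Search 9 > Distill 6.
Eval takes 150 more to reach its cap of 150 ; 310 left.
Give FtBase 30 more to hit its cap of 40 ; 280 left.
Give Sweep 110 more to hit its cap of 140 ; 170 left.
Pretrain: +140 to 140 (cap) ; 30 left.
Retrain: +30 (room for 40) → 30. Pool exhausted.
Total = 26×40 + 23×140 + 10×30 + 27×150 + 9×10 + 22×140 = 11780.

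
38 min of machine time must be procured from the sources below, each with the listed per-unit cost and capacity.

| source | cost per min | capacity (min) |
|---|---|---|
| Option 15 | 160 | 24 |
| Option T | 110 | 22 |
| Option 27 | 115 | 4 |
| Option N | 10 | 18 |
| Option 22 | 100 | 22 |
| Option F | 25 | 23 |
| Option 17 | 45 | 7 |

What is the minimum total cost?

Use sources in increasing cost order.
Option N (10): use full 18 → 20 min to go.
Take 20 from Option F at 25 to finish.
Option 17, Option 22, Option T, Option 27, Option 15: unused.
Cost = 18×10 + 20×25 = 680.

680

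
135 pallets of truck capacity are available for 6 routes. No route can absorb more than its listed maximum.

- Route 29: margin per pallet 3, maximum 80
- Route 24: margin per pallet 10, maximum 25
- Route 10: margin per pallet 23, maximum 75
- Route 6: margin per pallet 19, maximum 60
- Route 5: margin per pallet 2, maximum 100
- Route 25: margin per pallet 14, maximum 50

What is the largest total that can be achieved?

2865

Rank by margin per pallet: Route 10 23 > Route 6 19 > Route 25 14 > Route 24 10 > Route 29 3 > Route 5 2.
Route 10 takes 75 to reach its cap of 75 ; 60 left.
Route 6 takes 60 to reach its cap of 60 ; 0 left.
Total = 23×75 + 19×60 = 2865.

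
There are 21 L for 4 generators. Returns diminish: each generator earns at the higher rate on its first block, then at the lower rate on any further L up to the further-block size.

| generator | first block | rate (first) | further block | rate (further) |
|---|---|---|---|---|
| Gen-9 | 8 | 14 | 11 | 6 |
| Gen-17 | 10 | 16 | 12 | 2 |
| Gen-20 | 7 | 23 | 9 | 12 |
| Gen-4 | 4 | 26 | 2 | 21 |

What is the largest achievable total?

435

Treat each block as its own option and order by rate: Gen-4/first 26 > Gen-20/first 23 > Gen-4/second 21 > Gen-17/first 16 > Gen-9/first 14 > Gen-20/second 12 > Gen-9/second 6 > Gen-17/second 2.
Gen-4/first (26): +4 — 17 left.
Gen-20/first (23): +7 — 10 left.
Fill Gen-4 second block (2 at 21) — 8 left.
Gen-17/first: +8 of 10 at 16; pool empty.
Total = 26×4 + 23×7 + 21×2 + 16×8 = 435.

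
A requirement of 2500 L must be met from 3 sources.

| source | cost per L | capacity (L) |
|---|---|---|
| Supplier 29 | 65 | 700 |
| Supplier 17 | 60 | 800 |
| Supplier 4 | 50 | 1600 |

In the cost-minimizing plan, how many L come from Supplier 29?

100

Use sources in increasing cost order.
Take 1600 from Supplier 4 at 50 — need 900 more.
Take 800 from Supplier 17 at 60 — need 100 more.
Supplier 29 at 65: take 100 of its 700 — requirement met.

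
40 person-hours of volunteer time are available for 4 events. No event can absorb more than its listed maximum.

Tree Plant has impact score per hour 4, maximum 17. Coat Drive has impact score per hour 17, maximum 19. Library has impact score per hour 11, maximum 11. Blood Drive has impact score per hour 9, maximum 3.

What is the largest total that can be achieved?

499

Order the events by impact score per hour: Coat Drive 17 > Library 11 > Blood Drive 9 > Tree Plant 4.
Give Coat Drive 19 to hit its cap of 19 → 21 left.
Library: +11 to 11 (cap) → 10 left.
Give Blood Drive 3 to hit its cap of 3 → 7 left.
Tree Plant has room for 17 but only 7 remain, so it gets 7.
Total = 4×7 + 17×19 + 11×11 + 9×3 = 499.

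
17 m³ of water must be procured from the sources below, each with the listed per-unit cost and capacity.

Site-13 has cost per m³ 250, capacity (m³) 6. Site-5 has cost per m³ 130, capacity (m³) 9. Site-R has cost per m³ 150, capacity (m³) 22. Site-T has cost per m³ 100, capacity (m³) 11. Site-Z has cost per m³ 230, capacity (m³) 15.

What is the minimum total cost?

Fill from the cheapest source first.
Site-T (100): use full 11 ; 6 m³ to go.
Take 6 from Site-5 at 130 to finish.
Site-R, Site-Z, Site-13: unused.
Cost = 11×100 + 6×130 = 1880.

1880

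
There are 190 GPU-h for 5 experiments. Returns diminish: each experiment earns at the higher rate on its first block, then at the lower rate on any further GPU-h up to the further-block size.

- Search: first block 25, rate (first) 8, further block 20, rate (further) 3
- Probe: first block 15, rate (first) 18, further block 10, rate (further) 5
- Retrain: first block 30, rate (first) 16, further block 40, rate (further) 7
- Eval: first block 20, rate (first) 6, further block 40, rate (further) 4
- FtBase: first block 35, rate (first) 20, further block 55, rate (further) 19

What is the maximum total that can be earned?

Order all 10 blocks by rate: FtBase/tier1 20 > FtBase/tier2 19 > Probe/tier1 18 > Retrain/tier1 16 > Search/tier1 8 > Retrain/tier2 7 > Eval/tier1 6 > Probe/tier2 5 > Eval/tier2 4 > Search/tier2 3.
FtBase tier1 at 20: fill all 35 ; 155 left.
FtBase tier2 at 19: fill all 55 ; 100 left.
Probe/tier1 (18): +15 ; 85 left.
Fill Retrain tier1 block (30 at 16) ; 55 left.
Search tier1 at 8: fill all 25 ; 30 left.
30 remain; put them into Retrain tier2 at 7.
Total = 20×35 + 19×55 + 18×15 + 16×30 + 8×25 + 7×30 = 2905.

2905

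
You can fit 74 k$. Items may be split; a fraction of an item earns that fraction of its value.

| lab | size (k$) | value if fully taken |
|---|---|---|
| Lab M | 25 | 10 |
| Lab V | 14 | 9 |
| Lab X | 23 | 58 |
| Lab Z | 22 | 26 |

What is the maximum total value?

99

Rank by value-to-size ratio: Lab X 58/23≈2.52, Lab Z 26/22≈1.18, Lab V 9/14≈0.643, Lab M 10/25≈0.4.
All 23 k$ of Lab X fit (value 58) → 51 remain.
All 22 k$ of Lab Z fit (value 26) → 29 remain.
All 14 k$ of Lab V fit (value 9) → 15 remain.
15 k$ left: a 15/25 share of Lab M gives 10×15/25 = 6.
Total value = 99.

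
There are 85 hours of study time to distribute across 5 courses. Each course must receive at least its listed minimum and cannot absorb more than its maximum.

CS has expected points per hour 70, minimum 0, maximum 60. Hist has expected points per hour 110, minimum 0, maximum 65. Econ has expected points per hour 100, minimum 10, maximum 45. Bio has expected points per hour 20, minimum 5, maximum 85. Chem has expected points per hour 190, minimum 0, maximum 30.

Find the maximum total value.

Meeting every minimum uses 0+0+10+5+0 = 15 hours, leaving 70.
Order the courses by expected points per hour: Chem 190 > Hist 110 > Econ 100 > CS 70 > Bio 20.
Give Chem 30 more to hit its cap of 30 — 40 left.
Hist: +40 (room for 65) → 40. Pool exhausted.
Total = 110×40 + 100×10 + 20×5 + 190×30 = 11200.

11200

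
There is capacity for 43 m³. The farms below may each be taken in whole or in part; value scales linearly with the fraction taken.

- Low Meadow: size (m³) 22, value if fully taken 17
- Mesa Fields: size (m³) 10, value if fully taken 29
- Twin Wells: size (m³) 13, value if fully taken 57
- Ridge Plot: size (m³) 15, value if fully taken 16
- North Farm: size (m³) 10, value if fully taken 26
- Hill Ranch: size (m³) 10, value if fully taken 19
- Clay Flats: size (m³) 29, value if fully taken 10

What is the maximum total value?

131

Sort by value density: Twin Wells 57/13≈4.38, Mesa Fields 29/10≈2.9, North Farm 26/10≈2.6, Hill Ranch 19/10≈1.9, Ridge Plot 16/15≈1.07, Low Meadow 17/22≈0.773, Clay Flats 10/29≈0.345.
All 13 m³ of Twin Wells fit (value 57) ; 30 remain.
Mesa Fields: take in full, 10 m³ for value 29 ; 20 left.
North Farm: take in full, 10 m³ for value 26 ; 10 left.
All 10 m³ of Hill Ranch fit (value 19) ; 0 remain.
Total value = 131.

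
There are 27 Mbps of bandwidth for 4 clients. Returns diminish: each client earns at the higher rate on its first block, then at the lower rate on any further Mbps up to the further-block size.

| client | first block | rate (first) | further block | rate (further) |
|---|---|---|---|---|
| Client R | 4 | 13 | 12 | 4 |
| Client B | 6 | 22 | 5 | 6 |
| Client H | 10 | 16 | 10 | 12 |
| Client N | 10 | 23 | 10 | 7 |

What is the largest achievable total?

535

Treat each block as its own option and order by rate: Client N/first 23 > Client B/first 22 > Client H/first 16 > Client R/first 13 > Client H/second 12 > Client N/second 7 > Client B/second 6 > Client R/second 4.
Client N/first (23): +10 → 17 left.
Client B first at 22: fill all 6 → 11 left.
Client H/first (16): +10 → 1 left.
Client R/first: +1 of 4 at 13; pool empty.
Total = 23×10 + 22×6 + 16×10 + 13×1 = 535.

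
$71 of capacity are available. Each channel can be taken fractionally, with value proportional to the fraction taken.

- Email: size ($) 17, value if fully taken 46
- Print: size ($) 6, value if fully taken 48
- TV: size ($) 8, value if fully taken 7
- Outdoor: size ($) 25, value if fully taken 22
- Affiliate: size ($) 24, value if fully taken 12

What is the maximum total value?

130.5

Rank by value-to-size ratio: Print 48/6≈8, Email 46/17≈2.71, Outdoor 22/25≈0.88, TV 7/8≈0.875, Affiliate 12/24≈0.5.
Take all of Print (6 $, value 48) ; 65 $ left.
All 17 $ of Email fit (value 46) ; 48 remain.
Take all of Outdoor (25 $, value 22) ; 23 $ left.
All 8 $ of TV fit (value 7) ; 15 remain.
15 $ left: a 15/24 share of Affiliate gives 12×15/24 = 7.5.
Total value = 130.5.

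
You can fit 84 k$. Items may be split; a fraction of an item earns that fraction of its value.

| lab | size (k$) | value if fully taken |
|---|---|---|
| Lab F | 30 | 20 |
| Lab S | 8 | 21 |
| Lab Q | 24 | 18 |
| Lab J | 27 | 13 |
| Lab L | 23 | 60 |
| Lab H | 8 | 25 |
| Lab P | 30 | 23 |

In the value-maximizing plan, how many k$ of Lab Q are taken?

Best value per unit of size first: Lab H 25/8≈3.12, Lab S 21/8≈2.62, Lab L 60/23≈2.61, Lab P 23/30≈0.767, Lab Q 18/24≈0.75, Lab F 20/30≈0.667, Lab J 13/27≈0.481.
Lab H: take in full, 8 k$ for value 25 ; 76 left.
Lab S: take in full, 8 k$ for value 21 ; 68 left.
Take all of Lab L (23 k$, value 60) ; 45 k$ left.
Take all of Lab P (30 k$, value 23) ; 15 k$ left.
Fill the last 15 k$ with part of Lab Q: 15/24 of it earns 11.25.

15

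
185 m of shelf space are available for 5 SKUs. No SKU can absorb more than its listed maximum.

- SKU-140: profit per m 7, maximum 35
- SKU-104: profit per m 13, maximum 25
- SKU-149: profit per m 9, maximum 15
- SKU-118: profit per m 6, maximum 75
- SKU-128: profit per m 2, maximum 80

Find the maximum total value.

1225

Order the SKUs by profit per m: SKU-104 13 > SKU-149 9 > SKU-140 7 > SKU-118 6 > SKU-128 2.
SKU-104 takes 25 to reach its cap of 25 ; 160 left.
SKU-149: +15 to 15 (cap) ; 145 left.
SKU-140 takes 35 to reach its cap of 35 ; 110 left.
SKU-118 takes 75 to reach its cap of 75 ; 35 left.
SKU-128 has room for 80 but only 35 remain, so it gets 35.
Total = 7×35 + 13×25 + 9×15 + 6×75 + 2×35 = 1225.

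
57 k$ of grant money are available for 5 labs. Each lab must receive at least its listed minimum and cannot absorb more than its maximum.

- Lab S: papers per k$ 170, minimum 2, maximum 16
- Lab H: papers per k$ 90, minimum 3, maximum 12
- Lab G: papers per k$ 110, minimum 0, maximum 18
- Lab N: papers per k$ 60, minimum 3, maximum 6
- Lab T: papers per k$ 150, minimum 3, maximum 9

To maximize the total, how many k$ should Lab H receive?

11

Meeting every minimum uses 2+3+0+3+3 = 11 k$, leaving 46.
Rank by papers per k$: Lab S 170 > Lab T 150 > Lab G 110 > Lab H 90 > Lab N 60.
Give Lab S 14 more to hit its cap of 16 ; 32 left.
Give Lab T 6 more to hit its cap of 9 ; 26 left.
Give Lab G 18 more to hit its cap of 18 ; 8 left.
Lab H has room for 9 more but only 8 remain, so it gets 11.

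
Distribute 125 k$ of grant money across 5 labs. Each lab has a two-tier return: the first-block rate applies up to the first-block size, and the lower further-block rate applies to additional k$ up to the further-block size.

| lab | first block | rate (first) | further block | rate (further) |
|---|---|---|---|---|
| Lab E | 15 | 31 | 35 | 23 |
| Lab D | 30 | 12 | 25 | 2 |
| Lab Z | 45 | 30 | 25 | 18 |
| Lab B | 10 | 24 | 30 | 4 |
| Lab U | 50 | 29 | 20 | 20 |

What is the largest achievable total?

Rank every tier by rate: Lab E/first 31 > Lab Z/first 30 > Lab U/first 29 > Lab B/first 24 > Lab E/second 23 > Lab U/second 20 > Lab Z/second 18 > Lab D/first 12 > Lab B/second 4 > Lab D/second 2.
Lab E first at 31: fill all 15 — 110 left.
Lab Z/first (30): +45 — 65 left.
Lab U/first (29): +50 — 15 left.
Fill Lab B first block (10 at 24) — 5 left.
Lab E second at 23: only 5 left, fill 5.
Total = 31×15 + 30×45 + 29×50 + 24×10 + 23×5 = 3620.

3620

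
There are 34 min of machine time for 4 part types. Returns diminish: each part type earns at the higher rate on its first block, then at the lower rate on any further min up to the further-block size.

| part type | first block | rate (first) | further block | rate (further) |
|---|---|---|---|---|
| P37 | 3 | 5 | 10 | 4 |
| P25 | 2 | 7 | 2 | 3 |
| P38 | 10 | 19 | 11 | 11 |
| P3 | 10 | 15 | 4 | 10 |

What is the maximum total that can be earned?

Treat each block as its own option and order by rate: P38/first 19 > P3/first 15 > P38/second 11 > P3/second 10 > P25/first 7 > P37/first 5 > P37/second 4 > P25/second 3.
Fill P38 first block (10 at 19) ; 24 left.
Fill P3 first block (10 at 15) ; 14 left.
Fill P38 second block (11 at 11) ; 3 left.
P3 second at 10: only 3 left, fill 3.
Total = 19×10 + 15×10 + 11×11 + 10×3 = 491.

491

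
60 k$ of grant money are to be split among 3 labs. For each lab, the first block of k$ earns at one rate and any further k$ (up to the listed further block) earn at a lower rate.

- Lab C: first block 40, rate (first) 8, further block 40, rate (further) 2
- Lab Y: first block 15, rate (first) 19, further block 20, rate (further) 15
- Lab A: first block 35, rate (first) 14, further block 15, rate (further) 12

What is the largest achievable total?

935

Order all 6 blocks by rate: Lab Y/tier1 19 > Lab Y/tier2 15 > Lab A/tier1 14 > Lab A/tier2 12 > Lab C/tier1 8 > Lab C/tier2 2.
Lab Y tier1 at 19: fill all 15 → 45 left.
Lab Y tier2 at 15: fill all 20 → 25 left.
25 remain; put them into Lab A tier1 at 14.
Total = 19×15 + 15×20 + 14×25 = 935.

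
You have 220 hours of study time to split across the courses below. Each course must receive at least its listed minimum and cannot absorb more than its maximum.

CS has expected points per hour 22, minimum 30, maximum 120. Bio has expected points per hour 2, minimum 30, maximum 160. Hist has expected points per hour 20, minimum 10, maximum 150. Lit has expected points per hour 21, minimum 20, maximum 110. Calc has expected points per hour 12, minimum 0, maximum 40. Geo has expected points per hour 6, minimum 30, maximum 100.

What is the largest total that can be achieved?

3710

Meeting every minimum uses 30+30+10+20+0+30 = 120 hours, leaving 100.
Rank by expected points per hour: CS 22 > Lit 21 > Hist 20 > Calc 12 > Geo 6 > Bio 2.
CS takes 90 more to reach its cap of 120 — 10 left.
Only 10 left; Lit takes them to reach 30.
Total = 22×120 + 2×30 + 20×10 + 21×30 + 6×30 = 3710.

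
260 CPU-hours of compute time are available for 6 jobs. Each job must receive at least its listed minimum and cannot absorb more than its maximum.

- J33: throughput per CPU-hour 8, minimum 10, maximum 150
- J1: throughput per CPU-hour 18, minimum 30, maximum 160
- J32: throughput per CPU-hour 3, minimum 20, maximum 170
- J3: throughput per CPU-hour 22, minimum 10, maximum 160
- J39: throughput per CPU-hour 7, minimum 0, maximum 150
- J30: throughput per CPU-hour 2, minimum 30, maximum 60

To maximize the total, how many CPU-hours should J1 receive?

Meeting every minimum uses 10+30+20+10+0+30 = 100 CPU-hours, leaving 160.
Rank by throughput per CPU-hour: J3 22 > J1 18 > J33 8 > J39 7 > J32 3 > J30 2.
J3: +150 to 160 (cap) ; 10 left.
Only 10 left; J1 takes them to reach 40.

40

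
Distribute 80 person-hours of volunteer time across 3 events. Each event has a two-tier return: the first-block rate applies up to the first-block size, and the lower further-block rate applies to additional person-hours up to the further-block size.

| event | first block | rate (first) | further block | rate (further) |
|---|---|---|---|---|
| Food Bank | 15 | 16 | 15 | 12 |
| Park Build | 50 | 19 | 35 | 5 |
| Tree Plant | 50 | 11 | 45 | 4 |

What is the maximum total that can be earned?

Rank every tier by rate: Park Build/tier1 19 > Food Bank/tier1 16 > Food Bank/tier2 12 > Tree Plant/tier1 11 > Park Build/tier2 5 > Tree Plant/tier2 4.
Park Build/tier1 (19): +50 — 30 left.
Fill Food Bank tier1 block (15 at 16) — 15 left.
Fill Food Bank tier2 block (15 at 12) — 0 left.
Total = 19×50 + 16×15 + 12×15 = 1370.

1370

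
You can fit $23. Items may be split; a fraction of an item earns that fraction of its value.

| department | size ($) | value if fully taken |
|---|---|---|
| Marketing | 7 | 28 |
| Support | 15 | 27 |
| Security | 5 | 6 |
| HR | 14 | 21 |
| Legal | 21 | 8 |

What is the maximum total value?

Rank by value-to-size ratio: Marketing 28/7≈4, Support 27/15≈1.8, HR 21/14≈1.5, Security 6/5≈1.2, Legal 8/21≈0.381.
Marketing: take in full, 7 $ for value 28 ; 16 left.
All 15 $ of Support fit (value 27) ; 1 remain.
Only 1 $ remain; take 1/14 of HR for value 21×1/14 = 1.5.
Total value = 56.5.

56.5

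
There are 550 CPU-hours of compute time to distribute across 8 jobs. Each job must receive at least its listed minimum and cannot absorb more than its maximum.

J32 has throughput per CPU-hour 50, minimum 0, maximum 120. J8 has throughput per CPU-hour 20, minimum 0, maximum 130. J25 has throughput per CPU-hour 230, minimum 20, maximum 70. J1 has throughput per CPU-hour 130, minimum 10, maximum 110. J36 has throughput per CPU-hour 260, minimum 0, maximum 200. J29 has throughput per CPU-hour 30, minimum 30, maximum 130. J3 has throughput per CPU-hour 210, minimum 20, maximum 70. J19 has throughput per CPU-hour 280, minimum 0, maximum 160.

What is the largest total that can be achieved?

Meeting every minimum uses 0+0+20+10+0+30+20+0 = 80 CPU-hours, leaving 470.
Highest throughput per CPU-hour first: J19 280 > J36 260 > J25 230 > J3 210 > J1 130 > J32 50 > J29 30 > J8 20.
Give J19 160 more to hit its cap of 160 — 310 left.
Give J36 200 more to hit its cap of 200 — 110 left.
Give J25 50 more to hit its cap of 70 — 60 left.
J3: +50 to 70 (cap) — 10 left.
J1 has room for 100 more but only 10 remain, so it gets 20.
Total = 230×70 + 130×20 + 260×200 + 30×30 + 210×70 + 280×160 = 131100.

131100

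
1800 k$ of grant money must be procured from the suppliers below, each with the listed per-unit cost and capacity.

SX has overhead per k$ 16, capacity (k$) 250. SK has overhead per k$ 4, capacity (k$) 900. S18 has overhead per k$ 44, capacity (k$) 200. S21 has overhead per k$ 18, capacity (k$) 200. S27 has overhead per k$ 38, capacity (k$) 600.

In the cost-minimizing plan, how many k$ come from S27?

450

Cheapest first:
SK (4): use full 900 → 900 k$ to go.
SX at 16: take all 250 k$ → 650 still needed.
Take 200 from S21 at 18 → need 450 more.
S27 at 38: take 450 of its 600 → requirement met.
S18: unused.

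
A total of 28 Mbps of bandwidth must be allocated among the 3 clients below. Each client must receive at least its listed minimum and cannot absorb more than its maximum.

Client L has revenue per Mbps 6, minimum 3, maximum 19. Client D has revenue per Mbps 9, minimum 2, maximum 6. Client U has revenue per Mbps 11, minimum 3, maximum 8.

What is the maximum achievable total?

226

Meeting every minimum uses 3+2+3 = 8 Mbps, leaving 20.
Order the clients by revenue per Mbps: Client U 11 > Client D 9 > Client L 6.
Client U: +5 to 8 (cap) → 15 left.
Give Client D 4 more to hit its cap of 6 → 11 left.
Only 11 left; Client L takes them to reach 14.
Total = 6×14 + 9×6 + 11×8 = 226.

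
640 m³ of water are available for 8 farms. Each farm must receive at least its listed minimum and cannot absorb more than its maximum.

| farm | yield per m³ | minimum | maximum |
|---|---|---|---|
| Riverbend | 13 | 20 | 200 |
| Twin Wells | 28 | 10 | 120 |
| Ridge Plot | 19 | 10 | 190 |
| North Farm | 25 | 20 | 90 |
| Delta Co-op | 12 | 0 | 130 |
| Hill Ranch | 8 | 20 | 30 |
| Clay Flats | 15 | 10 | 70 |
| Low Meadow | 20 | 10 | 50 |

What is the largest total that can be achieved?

Meeting every minimum uses 20+10+10+20+0+20+10+10 = 100 m³, leaving 540.
Order the farms by yield per m³: Twin Wells 28 > North Farm 25 > Low Meadow 20 > Ridge Plot 19 > Clay Flats 15 > Riverbend 13 > Delta Co-op 12 > Hill Ranch 8.
Twin Wells takes 110 more to reach its cap of 120 → 430 left.
North Farm takes 70 more to reach its cap of 90 → 360 left.
Give Low Meadow 40 more to hit its cap of 50 → 320 left.
Give Ridge Plot 180 more to hit its cap of 190 → 140 left.
Clay Flats takes 60 more to reach its cap of 70 → 80 left.
Riverbend has room for 180 more but only 80 remain, so it gets 100.
Total = 13×100 + 28×120 + 19×190 + 25×90 + 8×20 + 15×70 + 20×50 = 12730.

12730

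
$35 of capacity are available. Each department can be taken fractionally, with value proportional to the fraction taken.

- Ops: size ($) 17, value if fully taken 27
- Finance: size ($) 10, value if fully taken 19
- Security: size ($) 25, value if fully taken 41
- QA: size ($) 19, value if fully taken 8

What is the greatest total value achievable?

Rank by value-to-size ratio: Finance 19/10≈1.9, Security 41/25≈1.64, Ops 27/17≈1.59, QA 8/19≈0.421.
Finance: take in full, 10 $ for value 19 — 25 left.
Security: take in full, 25 $ for value 41 — 0 left.
Total value = 60.

60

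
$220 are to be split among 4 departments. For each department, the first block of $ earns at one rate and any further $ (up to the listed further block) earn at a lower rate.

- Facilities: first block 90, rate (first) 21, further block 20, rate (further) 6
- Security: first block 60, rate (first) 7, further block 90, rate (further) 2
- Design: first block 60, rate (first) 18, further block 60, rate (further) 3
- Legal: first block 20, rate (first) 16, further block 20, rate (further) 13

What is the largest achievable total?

3760

Rank every tier by rate: Facilities/first 21 > Design/first 18 > Legal/first 16 > Legal/second 13 > Security/first 7 > Facilities/second 6 > Design/second 3 > Security/second 2.
Fill Facilities first block (90 at 21) — 130 left.
Fill Design first block (60 at 18) — 70 left.
Fill Legal first block (20 at 16) — 50 left.
Legal second at 13: fill all 20 — 30 left.
30 remain; put them into Security first at 7.
Total = 21×90 + 18×60 + 16×20 + 13×20 + 7×30 = 3760.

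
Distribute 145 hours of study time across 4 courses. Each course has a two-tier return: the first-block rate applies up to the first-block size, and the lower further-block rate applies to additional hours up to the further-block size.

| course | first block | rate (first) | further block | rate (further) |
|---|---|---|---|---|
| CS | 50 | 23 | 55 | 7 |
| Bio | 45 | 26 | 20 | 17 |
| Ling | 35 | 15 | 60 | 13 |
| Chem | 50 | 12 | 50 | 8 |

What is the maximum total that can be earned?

Order all 8 blocks by rate: Bio/first 26 > CS/first 23 > Bio/second 17 > Ling/first 15 > Ling/second 13 > Chem/first 12 > Chem/second 8 > CS/second 7.
Fill Bio first block (45 at 26) → 100 left.
CS first at 23: fill all 50 → 50 left.
Bio/second (17): +20 → 30 left.
30 remain; put them into Ling first at 15.
Total = 26×45 + 23×50 + 17×20 + 15×30 = 3110.

3110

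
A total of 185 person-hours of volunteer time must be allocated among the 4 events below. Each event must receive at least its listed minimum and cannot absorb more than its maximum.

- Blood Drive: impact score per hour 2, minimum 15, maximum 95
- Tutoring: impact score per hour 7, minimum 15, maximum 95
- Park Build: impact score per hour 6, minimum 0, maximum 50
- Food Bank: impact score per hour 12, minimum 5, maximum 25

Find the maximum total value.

Meeting every minimum uses 15+15+0+5 = 35 person-hours, leaving 150.
Order the events by impact score per hour: Food Bank 12 > Tutoring 7 > Park Build 6 > Blood Drive 2.
Give Food Bank 20 more to hit its cap of 25 ; 130 left.
Tutoring takes 80 more to reach its cap of 95 ; 50 left.
Park Build takes 50 more to reach its cap of 50 ; 0 left.
Total = 2×15 + 7×95 + 6×50 + 12×25 = 1295.

1295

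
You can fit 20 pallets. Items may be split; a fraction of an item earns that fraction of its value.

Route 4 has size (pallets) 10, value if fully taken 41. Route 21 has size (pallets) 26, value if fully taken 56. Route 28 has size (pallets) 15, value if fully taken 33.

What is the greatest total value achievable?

63

Best value per unit of size first: Route 4 41/10≈4.1, Route 28 33/15≈2.2, Route 21 56/26≈2.15.
Route 4: take in full, 10 pallets for value 41 ; 10 left.
Fill the last 10 pallets with part of Route 28: 10/15 of it earns 22.
Total value = 63.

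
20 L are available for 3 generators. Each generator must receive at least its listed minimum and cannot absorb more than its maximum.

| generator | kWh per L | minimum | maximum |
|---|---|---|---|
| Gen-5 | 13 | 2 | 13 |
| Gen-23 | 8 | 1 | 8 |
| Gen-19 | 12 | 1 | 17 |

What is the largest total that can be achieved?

249

Meeting every minimum uses 2+1+1 = 4 L, leaving 16.
Highest kWh per L first: Gen-5 13 > Gen-19 12 > Gen-23 8.
Gen-5: +11 to 13 (cap) — 5 left.
Gen-19 has room for 16 more but only 5 remain, so it gets 6.
Total = 13×13 + 8×1 + 12×6 = 249.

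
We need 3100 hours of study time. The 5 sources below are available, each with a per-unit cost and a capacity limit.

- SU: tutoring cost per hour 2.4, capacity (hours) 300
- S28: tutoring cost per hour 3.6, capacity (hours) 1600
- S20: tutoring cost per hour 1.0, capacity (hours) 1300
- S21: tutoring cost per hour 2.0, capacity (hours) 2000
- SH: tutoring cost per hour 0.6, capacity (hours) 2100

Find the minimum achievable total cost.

2260

Cheapest first:
Take 2100 from SH at 0.6 ; need 1000 more.
S20 (1.0): take the remaining 1000 ; done.
S21, SU, S28: unused.
Cost = 2100×0.6 + 1000×1.0 = 2260.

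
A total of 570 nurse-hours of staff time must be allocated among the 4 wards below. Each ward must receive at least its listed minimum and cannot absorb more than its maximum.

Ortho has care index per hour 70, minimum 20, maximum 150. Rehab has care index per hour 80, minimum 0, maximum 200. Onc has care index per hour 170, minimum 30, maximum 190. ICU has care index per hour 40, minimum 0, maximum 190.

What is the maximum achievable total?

Meeting every minimum uses 20+0+30+0 = 50 nurse-hours, leaving 520.
Order the wards by care index per hour: Onc 170 > Rehab 80 > Ortho 70 > ICU 40.
Onc takes 160 more to reach its cap of 190 → 360 left.
Give Rehab 200 more to hit its cap of 200 → 160 left.
Ortho takes 130 more to reach its cap of 150 → 30 left.
Only 30 left; ICU takes them to reach 30.
Total = 70×150 + 80×200 + 170×190 + 40×30 = 60000.

60000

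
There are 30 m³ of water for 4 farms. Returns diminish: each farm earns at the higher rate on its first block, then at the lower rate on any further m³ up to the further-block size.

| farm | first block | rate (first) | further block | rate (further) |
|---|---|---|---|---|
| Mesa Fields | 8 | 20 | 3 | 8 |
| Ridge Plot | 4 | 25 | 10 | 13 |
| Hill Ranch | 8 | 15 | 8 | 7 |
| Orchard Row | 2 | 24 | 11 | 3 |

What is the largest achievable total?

Rank every tier by rate: Ridge Plot/first 25 > Orchard Row/first 24 > Mesa Fields/first 20 > Hill Ranch/first 15 > Ridge Plot/second 13 > Mesa Fields/second 8 > Hill Ranch/second 7 > Orchard Row/second 3.
Ridge Plot/first (25): +4 — 26 left.
Fill Orchard Row first block (2 at 24) — 24 left.
Mesa Fields first at 20: fill all 8 — 16 left.
Hill Ranch/first (15): +8 — 8 left.
8 remain; put them into Ridge Plot second at 13.
Total = 25×4 + 24×2 + 20×8 + 15×8 + 13×8 = 532.

532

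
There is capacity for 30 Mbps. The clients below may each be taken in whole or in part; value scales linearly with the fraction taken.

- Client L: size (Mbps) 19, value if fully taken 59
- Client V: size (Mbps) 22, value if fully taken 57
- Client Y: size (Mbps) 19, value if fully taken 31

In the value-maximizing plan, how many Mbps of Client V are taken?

Rank by value-to-size ratio: Client L 59/19≈3.11, Client V 57/22≈2.59, Client Y 31/19≈1.63.
Client L: take in full, 19 Mbps for value 59 → 11 left.
11 Mbps left: a 11/22 share of Client V gives 57×11/22 = 28.5.

11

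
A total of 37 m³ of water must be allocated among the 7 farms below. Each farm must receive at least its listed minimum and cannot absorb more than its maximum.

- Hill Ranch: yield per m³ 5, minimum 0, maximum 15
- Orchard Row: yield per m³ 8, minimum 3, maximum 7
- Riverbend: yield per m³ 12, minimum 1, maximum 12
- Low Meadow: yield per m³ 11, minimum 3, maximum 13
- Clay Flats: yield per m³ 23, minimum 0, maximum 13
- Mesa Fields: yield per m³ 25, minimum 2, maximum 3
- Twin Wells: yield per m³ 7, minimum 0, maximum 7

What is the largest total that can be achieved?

608

Meeting every minimum uses 0+3+1+3+0+2+0 = 9 m³, leaving 28.
Highest yield per m³ first: Mesa Fields 25 > Clay Flats 23 > Riverbend 12 > Low Meadow 11 > Orchard Row 8 > Twin Wells 7 > Hill Ranch 5.
Mesa Fields: +1 to 3 (cap) ; 27 left.
Clay Flats takes 13 more to reach its cap of 13 ; 14 left.
Give Riverbend 11 more to hit its cap of 12 ; 3 left.
Only 3 left; Low Meadow takes them to reach 6.
Total = 8×3 + 12×12 + 11×6 + 23×13 + 25×3 = 608.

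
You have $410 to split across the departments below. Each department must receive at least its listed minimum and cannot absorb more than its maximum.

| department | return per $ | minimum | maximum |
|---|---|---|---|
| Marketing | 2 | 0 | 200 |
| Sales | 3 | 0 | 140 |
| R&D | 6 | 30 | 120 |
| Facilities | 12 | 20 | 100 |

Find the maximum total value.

Meeting every minimum uses 0+0+30+20 = 50 $, leaving 360.
Rank by return per $: Facilities 12 > R&D 6 > Sales 3 > Marketing 2.
Give Facilities 80 more to hit its cap of 100 → 280 left.
R&D: +90 to 120 (cap) → 190 left.
Sales takes 140 more to reach its cap of 140 → 50 left.
Marketing has room for 200 more but only 50 remain, so it gets 50.
Total = 2×50 + 3×140 + 6×120 + 12×100 = 2440.

2440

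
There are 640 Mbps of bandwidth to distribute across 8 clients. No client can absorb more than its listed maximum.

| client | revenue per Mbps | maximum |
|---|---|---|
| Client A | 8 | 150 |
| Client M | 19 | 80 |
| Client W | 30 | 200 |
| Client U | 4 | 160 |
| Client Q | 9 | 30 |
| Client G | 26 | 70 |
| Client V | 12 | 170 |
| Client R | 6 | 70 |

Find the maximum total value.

Rank by revenue per Mbps: Client W 30 > Client G 26 > Client M 19 > Client V 12 > Client Q 9 > Client A 8 > Client R 6 > Client U 4.
Client W: +200 to 200 (cap) ; 440 left.
Client G: +70 to 70 (cap) ; 370 left.
Client M: +80 to 80 (cap) ; 290 left.
Client V: +170 to 170 (cap) ; 120 left.
Give Client Q 30 to hit its cap of 30 ; 90 left.
Only 90 left; Client A takes them to reach 90.
Total = 8×90 + 19×80 + 30×200 + 9×30 + 26×70 + 12×170 = 12370.

12370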